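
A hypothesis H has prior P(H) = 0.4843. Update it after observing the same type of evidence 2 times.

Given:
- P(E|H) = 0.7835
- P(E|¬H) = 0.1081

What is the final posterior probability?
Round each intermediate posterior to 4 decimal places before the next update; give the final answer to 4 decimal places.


Sequential Bayesian updating:

Initial prior: P(H) = 0.4843

Update 1:
  P(E) = 0.7835 × 0.4843 + 0.1081 × 0.5157 = 0.37944905 + 0.05574717 = 0.43519622
  P(H|E) = 0.37944905 / 0.43519622 = 0.8719

Update 2:
  P(E) = 0.7835 × 0.8719 + 0.1081 × 0.1281 = 0.68313365 + 0.01384761 = 0.69698126
  P(H|E) = 0.68313365 / 0.69698126 = 0.9801

Final posterior: 0.9801


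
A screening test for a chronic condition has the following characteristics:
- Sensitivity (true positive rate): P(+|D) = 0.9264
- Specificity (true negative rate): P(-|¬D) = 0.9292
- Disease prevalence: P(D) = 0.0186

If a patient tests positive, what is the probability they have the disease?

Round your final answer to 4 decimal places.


Let D = has disease, + = positive test

Given:
- P(D) = 0.0186 (prevalence)
- P(+|D) = 0.9264 (sensitivity)
- P(-|¬D) = 0.9292 (specificity)
- P(+|¬D) = 0.0708 (false positive rate = 1 - specificity)

Step 1: Find P(+)
P(+) = P(+|D)P(D) + P(+|¬D)P(¬D)
     = 0.9264 × 0.0186 + 0.0708 × 0.9814
     = 0.01723104 + 0.06948312
     = 0.08671416

Step 2: Apply Bayes' theorem for P(D|+)
P(D|+) = P(+|D)P(D) / P(+)
       = 0.01723104 / 0.08671416
       = 0.1987


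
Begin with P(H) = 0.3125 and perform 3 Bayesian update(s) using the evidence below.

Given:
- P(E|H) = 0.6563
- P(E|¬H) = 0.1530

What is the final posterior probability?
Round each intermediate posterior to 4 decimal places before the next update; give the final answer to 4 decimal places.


Sequential Bayesian updating:

Initial prior: P(H) = 0.3125

Update 1:
  P(E) = 0.6563 × 0.3125 + 0.1530 × 0.6875 = 0.20509375 + 0.10518750 = 0.31028125
  P(H|E) = 0.20509375 / 0.31028125 = 0.6610

Update 2:
  P(E) = 0.6563 × 0.6610 + 0.1530 × 0.3390 = 0.43381430 + 0.05186700 = 0.48568130
  P(H|E) = 0.43381430 / 0.48568130 = 0.8932

Update 3:
  P(E) = 0.6563 × 0.8932 + 0.1530 × 0.1068 = 0.58620716 + 0.01634040 = 0.60254756
  P(H|E) = 0.58620716 / 0.60254756 = 0.9729

Final posterior: 0.9729


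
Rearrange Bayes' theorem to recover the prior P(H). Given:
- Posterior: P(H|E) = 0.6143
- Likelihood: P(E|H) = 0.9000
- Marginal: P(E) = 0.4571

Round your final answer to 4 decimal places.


From Bayes' theorem: P(H|E) = P(E|H) × P(H) / P(E)

Rearranging for P(H):
P(H) = P(H|E) × P(E) / P(E|H)
     = 0.6143 × 0.4571 / 0.9000
     = 0.28079653 / 0.9000
     = 0.3120


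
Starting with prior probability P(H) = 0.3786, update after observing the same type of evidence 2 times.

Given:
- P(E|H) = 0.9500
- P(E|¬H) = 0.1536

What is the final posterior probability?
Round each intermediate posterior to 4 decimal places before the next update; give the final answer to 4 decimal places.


Sequential Bayesian updating:

Initial prior: P(H) = 0.3786

Update 1:
  P(E) = 0.9500 × 0.3786 + 0.1536 × 0.6214 = 0.35967000 + 0.09544704 = 0.45511704
  P(H|E) = 0.35967000 / 0.45511704 = 0.7903

Update 2:
  P(E) = 0.9500 × 0.7903 + 0.1536 × 0.2097 = 0.75078500 + 0.03220992 = 0.78299492
  P(H|E) = 0.75078500 / 0.78299492 = 0.9589

Final posterior: 0.9589


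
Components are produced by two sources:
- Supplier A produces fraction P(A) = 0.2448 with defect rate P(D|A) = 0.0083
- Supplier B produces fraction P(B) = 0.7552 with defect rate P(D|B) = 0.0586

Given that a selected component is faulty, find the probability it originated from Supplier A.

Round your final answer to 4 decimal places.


Let A = from Supplier A, D = faulty

Given:
- P(A) = 0.2448, P(B) = 0.7552
- P(D|A) = 0.0083, P(D|B) = 0.0586

Step 1: Find P(D)
P(D) = P(D|A)P(A) + P(D|B)P(B)
     = 0.0083 × 0.2448 + 0.0586 × 0.7552
     = 0.00203184 + 0.04425472
     = 0.04628656

Step 2: Apply Bayes' theorem
P(A|D) = P(D|A)P(A) / P(D)
       = 0.00203184 / 0.04628656
       = 0.0439


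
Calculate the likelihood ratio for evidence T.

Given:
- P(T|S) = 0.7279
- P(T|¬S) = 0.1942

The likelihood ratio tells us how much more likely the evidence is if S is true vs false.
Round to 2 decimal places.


Likelihood Ratio (LR) = P(T|S) / P(T|¬S)

LR = 0.7279 / 0.1942
   = 3.75

The evidence is 3.75 times more likely if S is true than if S is false.
LR > 1, so observing T raises the odds in favor of S.


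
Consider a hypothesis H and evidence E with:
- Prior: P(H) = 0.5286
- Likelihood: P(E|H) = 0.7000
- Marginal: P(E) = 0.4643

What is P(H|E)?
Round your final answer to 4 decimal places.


Using Bayes' theorem:

P(H|E) = P(E|H) × P(H) / P(E)
       = 0.7000 × 0.5286 / 0.4643
       = 0.37002000 / 0.4643
       = 0.7969

The evidence strengthens our belief in H.
Prior: 0.5286 → Posterior: 0.7969


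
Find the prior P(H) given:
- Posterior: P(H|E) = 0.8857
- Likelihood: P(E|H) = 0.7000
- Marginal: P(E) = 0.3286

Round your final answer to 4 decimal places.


From Bayes' theorem: P(H|E) = P(E|H) × P(H) / P(E)

Rearranging for P(H):
P(H) = P(H|E) × P(E) / P(E|H)
     = 0.8857 × 0.3286 / 0.7000
     = 0.29104102 / 0.7000
     = 0.4158


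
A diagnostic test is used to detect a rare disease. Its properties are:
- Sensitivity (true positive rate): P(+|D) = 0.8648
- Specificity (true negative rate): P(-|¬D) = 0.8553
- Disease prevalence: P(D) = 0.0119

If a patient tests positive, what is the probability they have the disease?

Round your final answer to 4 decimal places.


Let D = has disease, + = positive test

Given:
- P(D) = 0.0119 (prevalence)
- P(+|D) = 0.8648 (sensitivity)
- P(-|¬D) = 0.8553 (specificity)
- P(+|¬D) = 0.1447 (false positive rate = 1 - specificity)

Step 1: Find P(+)
P(+) = P(+|D)P(D) + P(+|¬D)P(¬D)
     = 0.8648 × 0.0119 + 0.1447 × 0.9881
     = 0.01029112 + 0.14297807
     = 0.15326919

Step 2: Apply Bayes' theorem for P(D|+)
P(D|+) = P(+|D)P(D) / P(+)
       = 0.01029112 / 0.15326919
       = 0.0671


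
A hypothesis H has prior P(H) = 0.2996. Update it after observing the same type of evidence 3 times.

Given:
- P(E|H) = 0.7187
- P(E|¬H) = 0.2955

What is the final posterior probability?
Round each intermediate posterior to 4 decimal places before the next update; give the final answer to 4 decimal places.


Sequential Bayesian updating:

Initial prior: P(H) = 0.2996

Update 1:
  P(E) = 0.7187 × 0.2996 + 0.2955 × 0.7004 = 0.21532252 + 0.20696820 = 0.42229072
  P(H|E) = 0.21532252 / 0.42229072 = 0.5099

Update 2:
  P(E) = 0.7187 × 0.5099 + 0.2955 × 0.4901 = 0.36646513 + 0.14482455 = 0.51128968
  P(H|E) = 0.36646513 / 0.51128968 = 0.7167

Update 3:
  P(E) = 0.7187 × 0.7167 + 0.2955 × 0.2833 = 0.51509229 + 0.08371515 = 0.59880744
  P(H|E) = 0.51509229 / 0.59880744 = 0.8602

Final posterior: 0.8602


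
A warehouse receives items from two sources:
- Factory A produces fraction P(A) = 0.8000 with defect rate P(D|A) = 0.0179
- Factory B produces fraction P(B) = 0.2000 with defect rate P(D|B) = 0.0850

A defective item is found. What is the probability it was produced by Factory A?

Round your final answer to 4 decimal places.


Let A = from Factory A, D = defective

Given:
- P(A) = 0.8000, P(B) = 0.2000
- P(D|A) = 0.0179, P(D|B) = 0.0850

Step 1: Find P(D)
P(D) = P(D|A)P(A) + P(D|B)P(B)
     = 0.0179 × 0.8000 + 0.0850 × 0.2000
     = 0.01432000 + 0.01700000
     = 0.03132000

Step 2: Apply Bayes' theorem
P(A|D) = P(D|A)P(A) / P(D)
       = 0.01432000 / 0.03132000
       = 0.4572


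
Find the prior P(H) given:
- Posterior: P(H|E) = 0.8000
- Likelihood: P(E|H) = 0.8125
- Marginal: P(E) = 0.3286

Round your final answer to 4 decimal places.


From Bayes' theorem: P(H|E) = P(E|H) × P(H) / P(E)

Rearranging for P(H):
P(H) = P(H|E) × P(E) / P(E|H)
     = 0.8000 × 0.3286 / 0.8125
     = 0.26288000 / 0.8125
     = 0.3235


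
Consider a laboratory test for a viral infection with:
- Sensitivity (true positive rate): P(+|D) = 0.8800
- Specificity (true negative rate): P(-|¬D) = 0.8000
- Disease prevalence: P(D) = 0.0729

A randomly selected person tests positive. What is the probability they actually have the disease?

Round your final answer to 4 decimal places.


Let D = has disease, + = positive test

Given:
- P(D) = 0.0729 (prevalence)
- P(+|D) = 0.8800 (sensitivity)
- P(-|¬D) = 0.8000 (specificity)
- P(+|¬D) = 0.2000 (false positive rate = 1 - specificity)

Step 1: Find P(+)
P(+) = P(+|D)P(D) + P(+|¬D)P(¬D)
     = 0.8800 × 0.0729 + 0.2000 × 0.9271
     = 0.06415200 + 0.18542000
     = 0.24957200

Step 2: Apply Bayes' theorem for P(D|+)
P(D|+) = P(+|D)P(D) / P(+)
       = 0.06415200 / 0.24957200
       = 0.2570


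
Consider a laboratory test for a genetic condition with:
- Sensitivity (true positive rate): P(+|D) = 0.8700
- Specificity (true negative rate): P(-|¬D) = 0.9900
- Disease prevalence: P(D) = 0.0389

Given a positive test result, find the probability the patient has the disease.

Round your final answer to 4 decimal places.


Let D = has disease, + = positive test

Given:
- P(D) = 0.0389 (prevalence)
- P(+|D) = 0.8700 (sensitivity)
- P(-|¬D) = 0.9900 (specificity)
- P(+|¬D) = 0.0100 (false positive rate = 1 - specificity)

Step 1: Find P(+)
P(+) = P(+|D)P(D) + P(+|¬D)P(¬D)
     = 0.8700 × 0.0389 + 0.0100 × 0.9611
     = 0.03384300 + 0.00961100
     = 0.04345400

Step 2: Apply Bayes' theorem for P(D|+)
P(D|+) = P(+|D)P(D) / P(+)
       = 0.03384300 / 0.04345400
       = 0.7788


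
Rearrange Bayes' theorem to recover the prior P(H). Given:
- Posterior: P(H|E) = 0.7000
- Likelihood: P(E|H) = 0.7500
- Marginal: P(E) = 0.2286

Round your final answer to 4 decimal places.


From Bayes' theorem: P(H|E) = P(E|H) × P(H) / P(E)

Rearranging for P(H):
P(H) = P(H|E) × P(E) / P(E|H)
     = 0.7000 × 0.2286 / 0.7500
     = 0.16002000 / 0.7500
     = 0.2134


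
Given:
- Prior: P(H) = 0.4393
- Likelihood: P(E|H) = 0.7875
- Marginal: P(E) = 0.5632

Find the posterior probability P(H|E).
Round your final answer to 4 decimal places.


Using Bayes' theorem:

P(H|E) = P(E|H) × P(H) / P(E)
       = 0.7875 × 0.4393 / 0.5632
       = 0.34594875 / 0.5632
       = 0.6143

The evidence strengthens our belief in H.
Prior: 0.4393 → Posterior: 0.6143


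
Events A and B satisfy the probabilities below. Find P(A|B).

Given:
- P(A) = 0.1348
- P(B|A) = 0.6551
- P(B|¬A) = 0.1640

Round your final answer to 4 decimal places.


Bayes' theorem: P(A|B) = P(B|A) × P(A) / P(B)

Step 1: Calculate P(B) using law of total probability
P(B) = P(B|A)P(A) + P(B|¬A)P(¬A)
     = 0.6551 × 0.1348 + 0.1640 × 0.8652
     = 0.08830748 + 0.14189280
     = 0.23020028

Step 2: Apply Bayes' theorem
P(A|B) = P(B|A) × P(A) / P(B)
       = 0.08830748 / 0.23020028
       = 0.3836


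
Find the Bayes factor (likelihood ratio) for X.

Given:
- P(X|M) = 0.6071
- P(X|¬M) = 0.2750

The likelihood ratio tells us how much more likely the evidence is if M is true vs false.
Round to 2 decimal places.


Likelihood Ratio (LR) = P(X|M) / P(X|¬M)

LR = 0.6071 / 0.2750
   = 2.21

The evidence is 2.21 times more likely if M is true than if M is false.
Since LR > 1, the evidence supports M over ¬M.


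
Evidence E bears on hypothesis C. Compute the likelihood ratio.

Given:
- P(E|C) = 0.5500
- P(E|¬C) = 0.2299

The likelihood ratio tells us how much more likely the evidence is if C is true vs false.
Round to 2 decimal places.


Likelihood Ratio (LR) = P(E|C) / P(E|¬C)

LR = 0.5500 / 0.2299
   = 2.39

The evidence is 2.39 times more likely if C is true than if C is false.
Because LR exceeds 1, E is evidence for C.


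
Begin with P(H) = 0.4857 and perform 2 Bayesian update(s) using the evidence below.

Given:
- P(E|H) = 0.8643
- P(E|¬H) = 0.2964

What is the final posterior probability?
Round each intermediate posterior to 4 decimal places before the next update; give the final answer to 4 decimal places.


Sequential Bayesian updating:

Initial prior: P(H) = 0.4857

Update 1:
  P(E) = 0.8643 × 0.4857 + 0.2964 × 0.5143 = 0.41979051 + 0.15243852 = 0.57222903
  P(H|E) = 0.41979051 / 0.57222903 = 0.7336

Update 2:
  P(E) = 0.8643 × 0.7336 + 0.2964 × 0.2664 = 0.63405048 + 0.07896096 = 0.71301144
  P(H|E) = 0.63405048 / 0.71301144 = 0.8893

Final posterior: 0.8893


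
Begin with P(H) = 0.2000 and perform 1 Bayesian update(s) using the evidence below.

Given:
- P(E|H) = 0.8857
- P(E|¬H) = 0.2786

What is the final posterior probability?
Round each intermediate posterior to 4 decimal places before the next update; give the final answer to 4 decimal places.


Sequential Bayesian updating:

Initial prior: P(H) = 0.2000

Update 1:
  P(E) = 0.8857 × 0.2000 + 0.2786 × 0.8000 = 0.17714000 + 0.22288000 = 0.40002000
  P(H|E) = 0.17714000 / 0.40002000 = 0.4428

Final posterior: 0.4428


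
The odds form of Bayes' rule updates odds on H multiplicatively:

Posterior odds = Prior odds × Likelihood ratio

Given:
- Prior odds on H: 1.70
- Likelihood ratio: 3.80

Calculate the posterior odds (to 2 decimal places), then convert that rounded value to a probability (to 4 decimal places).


Step 1: Calculate posterior odds
Posterior odds = Prior odds × LR
               = 1.70 × 3.80
               = 6.46

Step 2: Convert to probability
P(H|E) = Posterior odds / (1 + Posterior odds)
       = 6.46 / (1 + 6.46)
       = 6.46 / 7.46
       = 0.8660

The evidence increased P(H) from 0.6296 to 0.8660.


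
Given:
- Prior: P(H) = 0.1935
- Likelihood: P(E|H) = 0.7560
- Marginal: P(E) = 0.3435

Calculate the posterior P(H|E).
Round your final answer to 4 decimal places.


Using Bayes' theorem:

P(H|E) = P(E|H) × P(H) / P(E)
       = 0.7560 × 0.1935 / 0.3435
       = 0.14628600 / 0.3435
       = 0.4259

The evidence strengthens our belief in H.
Prior: 0.1935 → Posterior: 0.4259


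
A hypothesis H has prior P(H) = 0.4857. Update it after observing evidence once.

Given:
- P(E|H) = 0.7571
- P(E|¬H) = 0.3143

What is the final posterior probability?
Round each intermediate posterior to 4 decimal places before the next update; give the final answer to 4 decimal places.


Sequential Bayesian updating:

Initial prior: P(H) = 0.4857

Update 1:
  P(E) = 0.7571 × 0.4857 + 0.3143 × 0.5143 = 0.36772347 + 0.16164449 = 0.52936796
  P(H|E) = 0.36772347 / 0.52936796 = 0.6946

Final posterior: 0.6946


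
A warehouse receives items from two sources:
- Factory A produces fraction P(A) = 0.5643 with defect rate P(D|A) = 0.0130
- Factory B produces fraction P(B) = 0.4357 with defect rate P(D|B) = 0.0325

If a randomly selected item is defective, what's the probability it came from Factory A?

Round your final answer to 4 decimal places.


Let A = from Factory A, D = defective

Given:
- P(A) = 0.5643, P(B) = 0.4357
- P(D|A) = 0.0130, P(D|B) = 0.0325

Step 1: Find P(D)
P(D) = P(D|A)P(A) + P(D|B)P(B)
     = 0.0130 × 0.5643 + 0.0325 × 0.4357
     = 0.00733590 + 0.01416025
     = 0.02149615

Step 2: Apply Bayes' theorem
P(A|D) = P(D|A)P(A) / P(D)
       = 0.00733590 / 0.02149615
       = 0.3413


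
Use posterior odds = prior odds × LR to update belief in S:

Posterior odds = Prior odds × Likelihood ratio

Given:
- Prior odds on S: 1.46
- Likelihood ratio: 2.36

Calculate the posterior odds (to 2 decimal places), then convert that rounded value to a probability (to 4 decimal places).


Step 1: Calculate posterior odds
Posterior odds = Prior odds × LR
               = 1.46 × 2.36
               = 3.45

Step 2: Convert to probability
P(S|E) = Posterior odds / (1 + Posterior odds)
       = 3.45 / (1 + 3.45)
       = 3.45 / 4.45
       = 0.7753

The evidence increased P(S) from 0.5935 to 0.7753.


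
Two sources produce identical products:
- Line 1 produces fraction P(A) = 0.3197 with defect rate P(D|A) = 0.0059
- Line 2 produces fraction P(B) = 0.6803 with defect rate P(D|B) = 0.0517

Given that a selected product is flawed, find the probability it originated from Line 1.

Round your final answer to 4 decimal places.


Let A = from Line 1, D = flawed

Given:
- P(A) = 0.3197, P(B) = 0.6803
- P(D|A) = 0.0059, P(D|B) = 0.0517

Step 1: Find P(D)
P(D) = P(D|A)P(A) + P(D|B)P(B)
     = 0.0059 × 0.3197 + 0.0517 × 0.6803
     = 0.00188623 + 0.03517151
     = 0.03705774

Step 2: Apply Bayes' theorem
P(A|D) = P(D|A)P(A) / P(D)
       = 0.00188623 / 0.03705774
       = 0.0509


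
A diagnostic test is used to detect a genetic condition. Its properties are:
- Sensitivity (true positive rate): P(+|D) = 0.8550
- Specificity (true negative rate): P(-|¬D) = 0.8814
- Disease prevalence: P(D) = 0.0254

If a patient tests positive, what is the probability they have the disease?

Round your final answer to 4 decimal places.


Let D = has disease, + = positive test

Given:
- P(D) = 0.0254 (prevalence)
- P(+|D) = 0.8550 (sensitivity)
- P(-|¬D) = 0.8814 (specificity)
- P(+|¬D) = 0.1186 (false positive rate = 1 - specificity)

Step 1: Find P(+)
P(+) = P(+|D)P(D) + P(+|¬D)P(¬D)
     = 0.8550 × 0.0254 + 0.1186 × 0.9746
     = 0.02171700 + 0.11558756
     = 0.13730456

Step 2: Apply Bayes' theorem for P(D|+)
P(D|+) = P(+|D)P(D) / P(+)
       = 0.02171700 / 0.13730456
       = 0.1582


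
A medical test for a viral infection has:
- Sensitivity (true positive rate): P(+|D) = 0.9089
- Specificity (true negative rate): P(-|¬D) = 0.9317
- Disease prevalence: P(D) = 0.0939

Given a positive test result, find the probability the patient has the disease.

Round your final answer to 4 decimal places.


Let D = has disease, + = positive test

Given:
- P(D) = 0.0939 (prevalence)
- P(+|D) = 0.9089 (sensitivity)
- P(-|¬D) = 0.9317 (specificity)
- P(+|¬D) = 0.0683 (false positive rate = 1 - specificity)

Step 1: Find P(+)
P(+) = P(+|D)P(D) + P(+|¬D)P(¬D)
     = 0.9089 × 0.0939 + 0.0683 × 0.9061
     = 0.08534571 + 0.06188663
     = 0.14723234

Step 2: Apply Bayes' theorem for P(D|+)
P(D|+) = P(+|D)P(D) / P(+)
       = 0.08534571 / 0.14723234
       = 0.5797


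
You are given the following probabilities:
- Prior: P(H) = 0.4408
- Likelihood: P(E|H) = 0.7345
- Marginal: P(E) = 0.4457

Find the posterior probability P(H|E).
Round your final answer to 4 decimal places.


Using Bayes' theorem:

P(H|E) = P(E|H) × P(H) / P(E)
       = 0.7345 × 0.4408 / 0.4457
       = 0.32376760 / 0.4457
       = 0.7264

The evidence strengthens our belief in H.
Prior: 0.4408 → Posterior: 0.7264


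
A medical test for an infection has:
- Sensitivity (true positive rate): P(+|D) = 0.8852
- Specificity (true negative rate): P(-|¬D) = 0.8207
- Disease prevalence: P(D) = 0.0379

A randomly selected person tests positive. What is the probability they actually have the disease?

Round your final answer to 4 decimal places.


Let D = has disease, + = positive test

Given:
- P(D) = 0.0379 (prevalence)
- P(+|D) = 0.8852 (sensitivity)
- P(-|¬D) = 0.8207 (specificity)
- P(+|¬D) = 0.1793 (false positive rate = 1 - specificity)

Step 1: Find P(+)
P(+) = P(+|D)P(D) + P(+|¬D)P(¬D)
     = 0.8852 × 0.0379 + 0.1793 × 0.9621
     = 0.03354908 + 0.17250453
     = 0.20605361

Step 2: Apply Bayes' theorem for P(D|+)
P(D|+) = P(+|D)P(D) / P(+)
       = 0.03354908 / 0.20605361
       = 0.1628


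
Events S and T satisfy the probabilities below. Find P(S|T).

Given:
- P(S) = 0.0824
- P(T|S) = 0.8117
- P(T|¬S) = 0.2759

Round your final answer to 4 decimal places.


Bayes' theorem: P(S|T) = P(T|S) × P(S) / P(T)

Step 1: Calculate P(T) using law of total probability
P(T) = P(T|S)P(S) + P(T|¬S)P(¬S)
     = 0.8117 × 0.0824 + 0.2759 × 0.9176
     = 0.06688408 + 0.25316584
     = 0.32004992

Step 2: Apply Bayes' theorem
P(S|T) = P(T|S) × P(S) / P(T)
       = 0.06688408 / 0.32004992
       = 0.2090


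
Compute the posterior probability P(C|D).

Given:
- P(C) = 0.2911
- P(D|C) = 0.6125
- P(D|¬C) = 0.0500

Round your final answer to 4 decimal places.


Bayes' theorem: P(C|D) = P(D|C) × P(C) / P(D)

Step 1: Calculate P(D) using law of total probability
P(D) = P(D|C)P(C) + P(D|¬C)P(¬C)
     = 0.6125 × 0.2911 + 0.0500 × 0.7089
     = 0.17829875 + 0.03544500
     = 0.21374375

Step 2: Apply Bayes' theorem
P(C|D) = P(D|C) × P(C) / P(D)
       = 0.17829875 / 0.21374375
       = 0.8342


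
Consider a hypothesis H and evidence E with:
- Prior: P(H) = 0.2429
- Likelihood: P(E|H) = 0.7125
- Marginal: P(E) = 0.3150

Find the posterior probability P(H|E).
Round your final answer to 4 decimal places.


Using Bayes' theorem:

P(H|E) = P(E|H) × P(H) / P(E)
       = 0.7125 × 0.2429 / 0.3150
       = 0.17306625 / 0.3150
       = 0.5494

The evidence strengthens our belief in H.
Prior: 0.2429 → Posterior: 0.5494


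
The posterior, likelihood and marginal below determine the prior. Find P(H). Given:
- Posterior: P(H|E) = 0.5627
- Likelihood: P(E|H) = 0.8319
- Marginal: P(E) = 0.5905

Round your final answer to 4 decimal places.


From Bayes' theorem: P(H|E) = P(E|H) × P(H) / P(E)

Rearranging for P(H):
P(H) = P(H|E) × P(E) / P(E|H)
     = 0.5627 × 0.5905 / 0.8319
     = 0.33227435 / 0.8319
     = 0.3994


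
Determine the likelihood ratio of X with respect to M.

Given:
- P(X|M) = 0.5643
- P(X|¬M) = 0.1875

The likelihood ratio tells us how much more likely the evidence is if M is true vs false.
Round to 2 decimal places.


Likelihood Ratio (LR) = P(X|M) / P(X|¬M)

LR = 0.5643 / 0.1875
   = 3.01

The evidence is 3.01 times more likely if M is true than if M is false.
Because LR exceeds 1, X is evidence for M.


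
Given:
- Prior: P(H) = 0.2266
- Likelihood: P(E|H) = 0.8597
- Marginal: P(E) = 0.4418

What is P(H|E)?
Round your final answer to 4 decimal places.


Using Bayes' theorem:

P(H|E) = P(E|H) × P(H) / P(E)
       = 0.8597 × 0.2266 / 0.4418
       = 0.19480802 / 0.4418
       = 0.4409

The evidence strengthens our belief in H.
Prior: 0.2266 → Posterior: 0.4409


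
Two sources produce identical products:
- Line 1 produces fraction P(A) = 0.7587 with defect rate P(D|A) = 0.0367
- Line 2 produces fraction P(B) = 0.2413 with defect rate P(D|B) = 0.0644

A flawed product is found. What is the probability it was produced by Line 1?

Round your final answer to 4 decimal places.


Let A = from Line 1, D = flawed

Given:
- P(A) = 0.7587, P(B) = 0.2413
- P(D|A) = 0.0367, P(D|B) = 0.0644

Step 1: Find P(D)
P(D) = P(D|A)P(A) + P(D|B)P(B)
     = 0.0367 × 0.7587 + 0.0644 × 0.2413
     = 0.02784429 + 0.01553972
     = 0.04338401

Step 2: Apply Bayes' theorem
P(A|D) = P(D|A)P(A) / P(D)
       = 0.02784429 / 0.04338401
       = 0.6418


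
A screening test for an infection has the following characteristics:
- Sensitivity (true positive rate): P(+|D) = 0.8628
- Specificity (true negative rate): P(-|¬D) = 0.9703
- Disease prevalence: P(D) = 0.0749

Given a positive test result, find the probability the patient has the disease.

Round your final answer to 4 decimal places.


Let D = has disease, + = positive test

Given:
- P(D) = 0.0749 (prevalence)
- P(+|D) = 0.8628 (sensitivity)
- P(-|¬D) = 0.9703 (specificity)
- P(+|¬D) = 0.0297 (false positive rate = 1 - specificity)

Step 1: Find P(+)
P(+) = P(+|D)P(D) + P(+|¬D)P(¬D)
     = 0.8628 × 0.0749 + 0.0297 × 0.9251
     = 0.06462372 + 0.02747547
     = 0.09209919

Step 2: Apply Bayes' theorem for P(D|+)
P(D|+) = P(+|D)P(D) / P(+)
       = 0.06462372 / 0.09209919
       = 0.7017


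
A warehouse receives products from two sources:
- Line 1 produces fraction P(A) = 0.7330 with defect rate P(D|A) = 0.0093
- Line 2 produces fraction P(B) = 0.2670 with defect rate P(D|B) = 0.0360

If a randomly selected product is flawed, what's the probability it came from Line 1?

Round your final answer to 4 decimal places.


Let A = from Line 1, D = flawed

Given:
- P(A) = 0.7330, P(B) = 0.2670
- P(D|A) = 0.0093, P(D|B) = 0.0360

Step 1: Find P(D)
P(D) = P(D|A)P(A) + P(D|B)P(B)
     = 0.0093 × 0.7330 + 0.0360 × 0.2670
     = 0.00681690 + 0.00961200
     = 0.01642890

Step 2: Apply Bayes' theorem
P(A|D) = P(D|A)P(A) / P(D)
       = 0.00681690 / 0.01642890
       = 0.4149


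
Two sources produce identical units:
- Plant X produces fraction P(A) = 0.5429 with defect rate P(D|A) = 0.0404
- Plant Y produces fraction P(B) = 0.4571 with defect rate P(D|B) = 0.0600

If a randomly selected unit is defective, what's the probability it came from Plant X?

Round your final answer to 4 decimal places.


Let A = from Plant X, D = defective

Given:
- P(A) = 0.5429, P(B) = 0.4571
- P(D|A) = 0.0404, P(D|B) = 0.0600

Step 1: Find P(D)
P(D) = P(D|A)P(A) + P(D|B)P(B)
     = 0.0404 × 0.5429 + 0.0600 × 0.4571
     = 0.02193316 + 0.02742600
     = 0.04935916

Step 2: Apply Bayes' theorem
P(A|D) = P(D|A)P(A) / P(D)
       = 0.02193316 / 0.04935916
       = 0.4444


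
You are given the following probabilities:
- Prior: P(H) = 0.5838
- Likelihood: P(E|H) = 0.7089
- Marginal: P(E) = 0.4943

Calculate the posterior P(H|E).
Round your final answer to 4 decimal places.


Using Bayes' theorem:

P(H|E) = P(E|H) × P(H) / P(E)
       = 0.7089 × 0.5838 / 0.4943
       = 0.41385582 / 0.4943
       = 0.8373

The evidence strengthens our belief in H.
Prior: 0.5838 → Posterior: 0.8373


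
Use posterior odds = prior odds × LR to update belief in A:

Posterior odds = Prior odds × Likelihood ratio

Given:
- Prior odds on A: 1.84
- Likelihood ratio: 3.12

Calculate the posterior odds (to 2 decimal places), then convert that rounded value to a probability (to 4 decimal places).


Step 1: Calculate posterior odds
Posterior odds = Prior odds × LR
               = 1.84 × 3.12
               = 5.74

Step 2: Convert to probability
P(A|E) = Posterior odds / (1 + Posterior odds)
       = 5.74 / (1 + 5.74)
       = 5.74 / 6.74
       = 0.8516

The evidence increased P(A) from 0.6479 to 0.8516.


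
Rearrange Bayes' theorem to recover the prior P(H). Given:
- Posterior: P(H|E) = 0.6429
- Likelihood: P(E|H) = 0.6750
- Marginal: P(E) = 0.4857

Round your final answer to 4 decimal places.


From Bayes' theorem: P(H|E) = P(E|H) × P(H) / P(E)

Rearranging for P(H):
P(H) = P(H|E) × P(E) / P(E|H)
     = 0.6429 × 0.4857 / 0.6750
     = 0.31225653 / 0.6750
     = 0.4626


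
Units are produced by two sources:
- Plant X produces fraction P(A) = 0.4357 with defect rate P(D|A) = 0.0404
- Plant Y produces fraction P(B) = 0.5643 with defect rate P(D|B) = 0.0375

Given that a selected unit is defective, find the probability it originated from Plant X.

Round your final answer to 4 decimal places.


Let A = from Plant X, D = defective

Given:
- P(A) = 0.4357, P(B) = 0.5643
- P(D|A) = 0.0404, P(D|B) = 0.0375

Step 1: Find P(D)
P(D) = P(D|A)P(A) + P(D|B)P(B)
     = 0.0404 × 0.4357 + 0.0375 × 0.5643
     = 0.01760228 + 0.02116125
     = 0.03876353

Step 2: Apply Bayes' theorem
P(A|D) = P(D|A)P(A) / P(D)
       = 0.01760228 / 0.03876353
       = 0.4541


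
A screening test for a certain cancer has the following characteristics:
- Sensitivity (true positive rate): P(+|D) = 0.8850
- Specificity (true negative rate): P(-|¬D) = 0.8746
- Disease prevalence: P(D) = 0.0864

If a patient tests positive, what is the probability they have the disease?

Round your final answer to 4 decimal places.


Let D = has disease, + = positive test

Given:
- P(D) = 0.0864 (prevalence)
- P(+|D) = 0.8850 (sensitivity)
- P(-|¬D) = 0.8746 (specificity)
- P(+|¬D) = 0.1254 (false positive rate = 1 - specificity)

Step 1: Find P(+)
P(+) = P(+|D)P(D) + P(+|¬D)P(¬D)
     = 0.8850 × 0.0864 + 0.1254 × 0.9136
     = 0.07646400 + 0.11456544
     = 0.19102944

Step 2: Apply Bayes' theorem for P(D|+)
P(D|+) = P(+|D)P(D) / P(+)
       = 0.07646400 / 0.19102944
       = 0.4003


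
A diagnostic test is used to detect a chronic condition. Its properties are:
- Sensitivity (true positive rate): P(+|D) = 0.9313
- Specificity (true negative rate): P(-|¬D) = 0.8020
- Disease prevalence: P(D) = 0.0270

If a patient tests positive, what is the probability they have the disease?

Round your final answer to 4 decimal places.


Let D = has disease, + = positive test

Given:
- P(D) = 0.0270 (prevalence)
- P(+|D) = 0.9313 (sensitivity)
- P(-|¬D) = 0.8020 (specificity)
- P(+|¬D) = 0.1980 (false positive rate = 1 - specificity)

Step 1: Find P(+)
P(+) = P(+|D)P(D) + P(+|¬D)P(¬D)
     = 0.9313 × 0.0270 + 0.1980 × 0.9730
     = 0.02514510 + 0.19265400
     = 0.21779910

Step 2: Apply Bayes' theorem for P(D|+)
P(D|+) = P(+|D)P(D) / P(+)
       = 0.02514510 / 0.21779910
       = 0.1155


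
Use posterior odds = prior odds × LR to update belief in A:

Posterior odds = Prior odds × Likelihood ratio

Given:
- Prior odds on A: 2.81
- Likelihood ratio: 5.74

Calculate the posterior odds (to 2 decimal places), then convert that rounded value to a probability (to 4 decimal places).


Step 1: Calculate posterior odds
Posterior odds = Prior odds × LR
               = 2.81 × 5.74
               = 16.13

Step 2: Convert to probability
P(A|E) = Posterior odds / (1 + Posterior odds)
       = 16.13 / (1 + 16.13)
       = 16.13 / 17.13
       = 0.9416

The evidence increased P(A) from 0.7375 to 0.9416.


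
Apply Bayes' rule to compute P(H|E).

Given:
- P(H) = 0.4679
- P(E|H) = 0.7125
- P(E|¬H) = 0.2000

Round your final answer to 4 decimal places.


Bayes' theorem: P(H|E) = P(E|H) × P(H) / P(E)

Step 1: Calculate P(E) using law of total probability
P(E) = P(E|H)P(H) + P(E|¬H)P(¬H)
     = 0.7125 × 0.4679 + 0.2000 × 0.5321
     = 0.33337875 + 0.10642000
     = 0.43979875

Step 2: Apply Bayes' theorem
P(H|E) = P(E|H) × P(H) / P(E)
       = 0.33337875 / 0.43979875
       = 0.7580


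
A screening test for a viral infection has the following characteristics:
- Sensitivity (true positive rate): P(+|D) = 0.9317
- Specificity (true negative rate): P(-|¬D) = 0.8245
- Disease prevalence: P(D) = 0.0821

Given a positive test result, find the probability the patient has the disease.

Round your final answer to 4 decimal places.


Let D = has disease, + = positive test

Given:
- P(D) = 0.0821 (prevalence)
- P(+|D) = 0.9317 (sensitivity)
- P(-|¬D) = 0.8245 (specificity)
- P(+|¬D) = 0.1755 (false positive rate = 1 - specificity)

Step 1: Find P(+)
P(+) = P(+|D)P(D) + P(+|¬D)P(¬D)
     = 0.9317 × 0.0821 + 0.1755 × 0.9179
     = 0.07649257 + 0.16109145
     = 0.23758402

Step 2: Apply Bayes' theorem for P(D|+)
P(D|+) = P(+|D)P(D) / P(+)
       = 0.07649257 / 0.23758402
       = 0.3220


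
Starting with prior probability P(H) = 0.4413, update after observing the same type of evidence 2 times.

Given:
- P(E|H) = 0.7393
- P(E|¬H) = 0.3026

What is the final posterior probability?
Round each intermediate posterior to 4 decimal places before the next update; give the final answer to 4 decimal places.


Sequential Bayesian updating:

Initial prior: P(H) = 0.4413

Update 1:
  P(E) = 0.7393 × 0.4413 + 0.3026 × 0.5587 = 0.32625309 + 0.16906262 = 0.49531571
  P(H|E) = 0.32625309 / 0.49531571 = 0.6587

Update 2:
  P(E) = 0.7393 × 0.6587 + 0.3026 × 0.3413 = 0.48697691 + 0.10327738 = 0.59025429
  P(H|E) = 0.48697691 / 0.59025429 = 0.8250

Final posterior: 0.8250


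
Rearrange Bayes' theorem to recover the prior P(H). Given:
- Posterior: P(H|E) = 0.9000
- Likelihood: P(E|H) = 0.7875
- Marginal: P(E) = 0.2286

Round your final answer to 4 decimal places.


From Bayes' theorem: P(H|E) = P(E|H) × P(H) / P(E)

Rearranging for P(H):
P(H) = P(H|E) × P(E) / P(E|H)
     = 0.9000 × 0.2286 / 0.7875
     = 0.20574000 / 0.7875
     = 0.2613


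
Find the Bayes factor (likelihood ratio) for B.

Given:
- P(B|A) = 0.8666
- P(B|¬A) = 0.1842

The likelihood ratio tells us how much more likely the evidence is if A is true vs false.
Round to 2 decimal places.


Likelihood Ratio (LR) = P(B|A) / P(B|¬A)

LR = 0.8666 / 0.1842
   = 4.70

The evidence is 4.70 times more likely if A is true than if A is false.
Because LR exceeds 1, B is evidence for A.


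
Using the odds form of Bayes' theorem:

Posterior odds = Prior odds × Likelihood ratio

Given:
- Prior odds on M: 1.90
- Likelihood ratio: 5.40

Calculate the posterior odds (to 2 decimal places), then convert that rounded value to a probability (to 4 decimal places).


Step 1: Calculate posterior odds
Posterior odds = Prior odds × LR
               = 1.90 × 5.40
               = 10.26

Step 2: Convert to probability
P(M|E) = Posterior odds / (1 + Posterior odds)
       = 10.26 / (1 + 10.26)
       = 10.26 / 11.26
       = 0.9112

The evidence increased P(M) from 0.6552 to 0.9112.


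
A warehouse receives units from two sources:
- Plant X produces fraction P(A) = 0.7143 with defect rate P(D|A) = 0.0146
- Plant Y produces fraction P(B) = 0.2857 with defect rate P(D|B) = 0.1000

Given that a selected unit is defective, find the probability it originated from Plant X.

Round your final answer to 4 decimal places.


Let A = from Plant X, D = defective

Given:
- P(A) = 0.7143, P(B) = 0.2857
- P(D|A) = 0.0146, P(D|B) = 0.1000

Step 1: Find P(D)
P(D) = P(D|A)P(A) + P(D|B)P(B)
     = 0.0146 × 0.7143 + 0.1000 × 0.2857
     = 0.01042878 + 0.02857000
     = 0.03899878

Step 2: Apply Bayes' theorem
P(A|D) = P(D|A)P(A) / P(D)
       = 0.01042878 / 0.03899878
       = 0.2674


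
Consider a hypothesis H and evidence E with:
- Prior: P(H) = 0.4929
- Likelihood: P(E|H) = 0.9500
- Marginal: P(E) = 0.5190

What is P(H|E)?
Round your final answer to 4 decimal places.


Using Bayes' theorem:

P(H|E) = P(E|H) × P(H) / P(E)
       = 0.9500 × 0.4929 / 0.5190
       = 0.46825500 / 0.5190
       = 0.9022

The evidence strengthens our belief in H.
Prior: 0.4929 → Posterior: 0.9022


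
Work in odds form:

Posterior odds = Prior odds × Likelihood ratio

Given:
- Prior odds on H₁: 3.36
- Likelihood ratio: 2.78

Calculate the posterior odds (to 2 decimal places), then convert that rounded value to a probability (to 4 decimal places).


Step 1: Calculate posterior odds
Posterior odds = Prior odds × LR
               = 3.36 × 2.78
               = 9.34

Step 2: Convert to probability
P(H₁|E) = Posterior odds / (1 + Posterior odds)
       = 9.34 / (1 + 9.34)
       = 9.34 / 10.34
       = 0.9033

The evidence increased P(H₁) from 0.7706 to 0.9033.


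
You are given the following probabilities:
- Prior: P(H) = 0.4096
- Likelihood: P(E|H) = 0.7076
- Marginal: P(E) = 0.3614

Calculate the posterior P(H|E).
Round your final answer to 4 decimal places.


Using Bayes' theorem:

P(H|E) = P(E|H) × P(H) / P(E)
       = 0.7076 × 0.4096 / 0.3614
       = 0.28983296 / 0.3614
       = 0.8020

The evidence strengthens our belief in H.
Prior: 0.4096 → Posterior: 0.8020


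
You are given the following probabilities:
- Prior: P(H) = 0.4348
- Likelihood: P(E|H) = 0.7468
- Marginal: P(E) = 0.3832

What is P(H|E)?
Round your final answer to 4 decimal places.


Using Bayes' theorem:

P(H|E) = P(E|H) × P(H) / P(E)
       = 0.7468 × 0.4348 / 0.3832
       = 0.32470864 / 0.3832
       = 0.8474

The evidence strengthens our belief in H.
Prior: 0.4348 → Posterior: 0.8474


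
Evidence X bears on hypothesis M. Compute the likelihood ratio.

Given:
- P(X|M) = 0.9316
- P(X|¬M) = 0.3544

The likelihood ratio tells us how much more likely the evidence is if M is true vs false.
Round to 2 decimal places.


Likelihood Ratio (LR) = P(X|M) / P(X|¬M)

LR = 0.9316 / 0.3544
   = 2.63

The evidence is 2.63 times more likely if M is true than if M is false.
Because LR exceeds 1, X is evidence for M.


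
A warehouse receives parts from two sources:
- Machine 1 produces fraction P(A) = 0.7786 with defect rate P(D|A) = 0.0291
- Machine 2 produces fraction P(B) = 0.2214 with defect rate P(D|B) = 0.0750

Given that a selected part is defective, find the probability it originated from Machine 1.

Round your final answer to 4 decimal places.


Let A = from Machine 1, D = defective

Given:
- P(A) = 0.7786, P(B) = 0.2214
- P(D|A) = 0.0291, P(D|B) = 0.0750

Step 1: Find P(D)
P(D) = P(D|A)P(A) + P(D|B)P(B)
     = 0.0291 × 0.7786 + 0.0750 × 0.2214
     = 0.02265726 + 0.01660500
     = 0.03926226

Step 2: Apply Bayes' theorem
P(A|D) = P(D|A)P(A) / P(D)
       = 0.02265726 / 0.03926226
       = 0.5771


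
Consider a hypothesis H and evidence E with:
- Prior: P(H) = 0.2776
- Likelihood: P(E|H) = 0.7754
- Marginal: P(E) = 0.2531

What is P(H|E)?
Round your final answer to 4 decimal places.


Using Bayes' theorem:

P(H|E) = P(E|H) × P(H) / P(E)
       = 0.7754 × 0.2776 / 0.2531
       = 0.21525104 / 0.2531
       = 0.8505

The evidence strengthens our belief in H.
Prior: 0.2776 → Posterior: 0.8505


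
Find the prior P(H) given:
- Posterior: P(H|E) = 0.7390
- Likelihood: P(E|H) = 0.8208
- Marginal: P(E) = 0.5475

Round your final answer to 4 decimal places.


From Bayes' theorem: P(H|E) = P(E|H) × P(H) / P(E)

Rearranging for P(H):
P(H) = P(H|E) × P(E) / P(E|H)
     = 0.7390 × 0.5475 / 0.8208
     = 0.40460250 / 0.8208
     = 0.4929


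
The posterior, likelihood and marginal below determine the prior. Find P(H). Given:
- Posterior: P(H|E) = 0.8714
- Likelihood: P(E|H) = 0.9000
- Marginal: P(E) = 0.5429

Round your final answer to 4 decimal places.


From Bayes' theorem: P(H|E) = P(E|H) × P(H) / P(E)

Rearranging for P(H):
P(H) = P(H|E) × P(E) / P(E|H)
     = 0.8714 × 0.5429 / 0.9000
     = 0.47308306 / 0.9000
     = 0.5256


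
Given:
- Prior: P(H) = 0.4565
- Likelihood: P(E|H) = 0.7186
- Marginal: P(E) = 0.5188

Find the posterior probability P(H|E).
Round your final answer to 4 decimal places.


Using Bayes' theorem:

P(H|E) = P(E|H) × P(H) / P(E)
       = 0.7186 × 0.4565 / 0.5188
       = 0.32804090 / 0.5188
       = 0.6323

The evidence strengthens our belief in H.
Prior: 0.4565 → Posterior: 0.6323


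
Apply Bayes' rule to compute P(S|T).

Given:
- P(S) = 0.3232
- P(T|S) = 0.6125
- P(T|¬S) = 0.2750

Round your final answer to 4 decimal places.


Bayes' theorem: P(S|T) = P(T|S) × P(S) / P(T)

Step 1: Calculate P(T) using law of total probability
P(T) = P(T|S)P(S) + P(T|¬S)P(¬S)
     = 0.6125 × 0.3232 + 0.2750 × 0.6768
     = 0.19796000 + 0.18612000
     = 0.38408000

Step 2: Apply Bayes' theorem
P(S|T) = P(T|S) × P(S) / P(T)
       = 0.19796000 / 0.38408000
       = 0.5154


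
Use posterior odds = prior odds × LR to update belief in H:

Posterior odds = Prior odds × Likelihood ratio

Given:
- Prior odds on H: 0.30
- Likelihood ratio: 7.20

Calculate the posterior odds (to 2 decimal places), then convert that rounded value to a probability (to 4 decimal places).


Step 1: Calculate posterior odds
Posterior odds = Prior odds × LR
               = 0.30 × 7.20
               = 2.16

Step 2: Convert to probability
P(H|E) = Posterior odds / (1 + Posterior odds)
       = 2.16 / (1 + 2.16)
       = 2.16 / 3.16
       = 0.6835

The evidence increased P(H) from 0.2308 to 0.6835.


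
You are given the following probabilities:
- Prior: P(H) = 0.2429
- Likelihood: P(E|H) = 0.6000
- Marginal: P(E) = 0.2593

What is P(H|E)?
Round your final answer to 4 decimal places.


Using Bayes' theorem:

P(H|E) = P(E|H) × P(H) / P(E)
       = 0.6000 × 0.2429 / 0.2593
       = 0.14574000 / 0.2593
       = 0.5621

The evidence strengthens our belief in H.
Prior: 0.2429 → Posterior: 0.5621


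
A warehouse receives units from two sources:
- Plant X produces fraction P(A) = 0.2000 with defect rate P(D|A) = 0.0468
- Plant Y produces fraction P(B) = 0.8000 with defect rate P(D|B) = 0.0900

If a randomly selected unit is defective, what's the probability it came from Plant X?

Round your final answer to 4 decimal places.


Let A = from Plant X, D = defective

Given:
- P(A) = 0.2000, P(B) = 0.8000
- P(D|A) = 0.0468, P(D|B) = 0.0900

Step 1: Find P(D)
P(D) = P(D|A)P(A) + P(D|B)P(B)
     = 0.0468 × 0.2000 + 0.0900 × 0.8000
     = 0.00936000 + 0.07200000
     = 0.08136000

Step 2: Apply Bayes' theorem
P(A|D) = P(D|A)P(A) / P(D)
       = 0.00936000 / 0.08136000
       = 0.1150


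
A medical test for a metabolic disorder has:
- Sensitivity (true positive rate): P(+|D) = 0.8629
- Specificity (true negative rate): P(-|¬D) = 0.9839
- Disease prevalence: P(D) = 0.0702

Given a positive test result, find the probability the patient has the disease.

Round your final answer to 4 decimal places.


Let D = has disease, + = positive test

Given:
- P(D) = 0.0702 (prevalence)
- P(+|D) = 0.8629 (sensitivity)
- P(-|¬D) = 0.9839 (specificity)
- P(+|¬D) = 0.0161 (false positive rate = 1 - specificity)

Step 1: Find P(+)
P(+) = P(+|D)P(D) + P(+|¬D)P(¬D)
     = 0.8629 × 0.0702 + 0.0161 × 0.9298
     = 0.06057558 + 0.01496978
     = 0.07554536

Step 2: Apply Bayes' theorem for P(D|+)
P(D|+) = P(+|D)P(D) / P(+)
       = 0.06057558 / 0.07554536
       = 0.8018
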